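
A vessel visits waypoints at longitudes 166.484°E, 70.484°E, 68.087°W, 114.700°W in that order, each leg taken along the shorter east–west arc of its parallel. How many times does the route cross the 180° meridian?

0

Leg 1: +166.484° → +70.484°, shortest Δλ = -96.0° (west) — does not cross 180°.
Leg 2: +70.484° → -68.087°, shortest Δλ = -138.571° (west) — does not cross 180°.
Leg 3: -68.087° → -114.700°, shortest Δλ = -46.613° (west) — does not cross 180°.
Total crossings: 0.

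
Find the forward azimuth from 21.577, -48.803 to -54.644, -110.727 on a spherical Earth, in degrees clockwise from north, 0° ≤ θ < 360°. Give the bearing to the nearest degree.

211°

Δλ = -110.727 − -48.803 = -61.924°.
θ = atan2( sin Δλ · cos φ₂ , cos φ₁ · sin φ₂ − sin φ₁ · cos φ₂ · cos Δλ )
  = atan2(-0.51056, -0.85857) = -149.262° → normalised to [0°, 360°): 210.738°.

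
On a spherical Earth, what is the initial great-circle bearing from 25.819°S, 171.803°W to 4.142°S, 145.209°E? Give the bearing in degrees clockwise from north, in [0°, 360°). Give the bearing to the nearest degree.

Δλ = 145.209 − -171.803 = 317.012°; wrapped into (−180°, 180°]: -42.988°.
θ = atan2( sin Δλ · cos φ₂ , cos φ₁ · sin φ₂ − sin φ₁ · cos φ₂ · cos Δλ )
  = atan2(-0.68006, 0.25274) = -69.613° → normalised to [0°, 360°): 290.387°.

290°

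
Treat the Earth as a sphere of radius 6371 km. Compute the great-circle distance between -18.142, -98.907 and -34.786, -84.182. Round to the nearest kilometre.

2355 km

Δλ = -84.182 − -98.907 = 14.725°.
Δφ = -34.786 − -18.142 = -16.644°.
a = sin²(Δφ/2) + cos φ₁ · cos φ₂ · sin²(Δλ/2) = 0.033765.
c = 2·atan2(√a, √(1−a)) = 0.36960 rad → d = 6371·c ≈ 2354.75 km.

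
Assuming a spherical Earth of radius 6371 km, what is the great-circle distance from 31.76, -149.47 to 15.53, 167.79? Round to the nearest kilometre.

Δλ = 167.79 − -149.47 = 317.26°; wrapped into (−180°, 180°]: -42.74°.
Δφ = 15.53 − 31.76 = -16.23°.
a = sin²(Δφ/2) + cos φ₁ · cos φ₂ · sin²(Δλ/2) = 0.128702.
c = 2·atan2(√a, √(1−a)) = 0.73386 rad → d = 6371·c ≈ 4675.40 km.

4675 km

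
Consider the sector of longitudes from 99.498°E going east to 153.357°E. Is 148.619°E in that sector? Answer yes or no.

Band width going east from +99.498° to +153.357°: ((153.357 − 99.498) mod 360) = 53.859°.
Offset of +148.619° east of the west edge: ((148.619 − 99.498) mod 360) = 49.121°.
49.121° ≤ 53.859° ⇒ inside.

Yes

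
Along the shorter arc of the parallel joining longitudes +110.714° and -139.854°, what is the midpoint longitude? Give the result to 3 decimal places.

+165.430°

Signed shortest Δλ from +110.714° to -139.854° is +109.432°.
Midpoint longitude = +110.714° + (+109.432°)/2 = +110.714° + 54.716° = +165.430°.
(The naïve average (+110.714 + -139.854)/2 = -14.57° is on the wrong side of the globe.)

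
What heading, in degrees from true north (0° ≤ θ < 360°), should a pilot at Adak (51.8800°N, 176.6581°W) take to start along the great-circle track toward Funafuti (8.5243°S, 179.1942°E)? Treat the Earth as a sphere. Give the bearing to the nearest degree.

185°

Δλ = 179.1942 − -176.6581 = 355.8523°; wrapped into (−180°, 180°]: -4.1477°.
θ = atan2( sin Δλ · cos φ₂ , cos φ₁ · sin φ₂ − sin φ₁ · cos φ₂ · cos Δλ )
  = atan2(-0.07153, -0.86749) = -175.286° → normalised to [0°, 360°): 184.714°.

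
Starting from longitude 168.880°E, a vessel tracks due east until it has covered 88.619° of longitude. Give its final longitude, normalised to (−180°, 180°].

Start at +168.880°; shift +88.619° → +257.499°.
+257.499° lies outside (−180°, 180°]; subtract 360° → -102.501°.

102.501°W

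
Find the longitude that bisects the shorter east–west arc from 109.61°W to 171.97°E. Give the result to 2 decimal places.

Signed shortest Δλ from -109.61° to +171.97° is -78.42°.
Midpoint longitude = -109.61° + (-78.42°)/2 = -109.61° − 39.21° = -148.82°.
(The naïve average (-109.61 + +171.97)/2 = 31.18° is on the wrong side of the globe.)

148.82°W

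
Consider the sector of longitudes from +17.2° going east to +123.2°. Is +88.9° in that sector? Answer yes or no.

Band width going east from +17.2° to +123.2°: ((123.2 − 17.2) mod 360) = 106.0°.
Offset of +88.9° east of the west edge: ((88.9 − 17.2) mod 360) = 71.7°.
71.7° ≤ 106.0° ⇒ inside.

Yes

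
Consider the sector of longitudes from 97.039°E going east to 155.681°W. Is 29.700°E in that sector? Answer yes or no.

No

Band width going east from +97.039° to -155.681°: ((-155.681 − 97.039) mod 360) = 107.280°.
Offset of +29.700° east of the west edge: ((29.700 − 97.039) mod 360) = 292.661°.
292.661° > 107.280° ⇒ outside.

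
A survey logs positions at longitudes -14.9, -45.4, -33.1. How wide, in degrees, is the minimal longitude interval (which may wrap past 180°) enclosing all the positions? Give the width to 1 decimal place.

30.5°

Sort the longitudes: -45.4°, -33.1°, -14.9°.
Eastward gaps between consecutive values (wrapping around): 12.3°, 18.2°, 329.5°.
Largest gap = 329.5° ⇒ minimal covering band is its complement: 360° − 329.5° = 30.5°.
Band runs from -45.4° eastward to -14.9°.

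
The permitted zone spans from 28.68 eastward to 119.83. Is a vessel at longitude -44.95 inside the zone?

Band width going east from +28.68° to +119.83°: ((119.83 − 28.68) mod 360) = 91.15°.
Offset of -44.95° east of the west edge: ((-44.95 − 28.68) mod 360) = 286.37°.
286.37° > 91.15° ⇒ outside.

No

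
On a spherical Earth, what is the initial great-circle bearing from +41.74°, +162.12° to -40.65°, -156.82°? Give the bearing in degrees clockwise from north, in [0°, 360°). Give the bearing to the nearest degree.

150°

Δλ = -156.82 − 162.12 = -318.94°; wrapped into (−180°, 180°]: 41.06°.
θ = atan2( sin Δλ · cos φ₂ , cos φ₁ · sin φ₂ − sin φ₁ · cos φ₂ · cos Δλ )
  = atan2(0.49835, -0.86695) = 150.108° → normalised to [0°, 360°): 150.108°.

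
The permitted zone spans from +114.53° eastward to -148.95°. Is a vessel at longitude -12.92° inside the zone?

Band width going east from +114.53° to -148.95°: ((-148.95 − 114.53) mod 360) = 96.52°.
Offset of -12.92° east of the west edge: ((-12.92 − 114.53) mod 360) = 232.55°.
232.55° > 96.52° ⇒ outside.

No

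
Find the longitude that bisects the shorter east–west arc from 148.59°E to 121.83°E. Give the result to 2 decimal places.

Signed shortest Δλ from +148.59° to +121.83° is -26.76°.
Midpoint longitude = +148.59° + (-26.76°)/2 = +148.59° − 13.38° = +135.21°.

135.21°E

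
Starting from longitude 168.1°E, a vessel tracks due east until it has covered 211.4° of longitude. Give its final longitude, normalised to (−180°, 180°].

19.5°E

Start at +168.1°; shift +211.4° → +379.5°.
+379.5° lies outside (−180°, 180°]; subtract 360° → +19.5°.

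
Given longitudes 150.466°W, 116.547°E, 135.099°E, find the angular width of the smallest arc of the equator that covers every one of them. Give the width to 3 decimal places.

92.987°

Sort the longitudes: -150.466°, +116.547°, +135.099°.
Eastward gaps between consecutive values (wrapping around): 267.013°, 18.552°, 74.435°.
Largest gap = 267.013° ⇒ minimal covering band is its complement: 360° − 267.013° = 92.987°.
Band runs from +116.547° eastward to -150.466°, crossing the antimeridian.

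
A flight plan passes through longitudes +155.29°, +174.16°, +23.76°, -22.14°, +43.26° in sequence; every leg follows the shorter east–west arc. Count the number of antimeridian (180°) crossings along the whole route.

Leg 1: +155.29° → +174.16°, shortest Δλ = 18.87° (east) — does not cross 180°.
Leg 2: +174.16° → +23.76°, shortest Δλ = -150.4° (west) — does not cross 180°.
Leg 3: +23.76° → -22.14°, shortest Δλ = -45.9° (west) — does not cross 180°.
Leg 4: -22.14° → +43.26°, shortest Δλ = 65.4° (east) — does not cross 180°.
Total crossings: 0.

0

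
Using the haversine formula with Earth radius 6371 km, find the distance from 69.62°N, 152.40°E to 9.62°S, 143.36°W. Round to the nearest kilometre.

10055 km

Δλ = -143.36 − 152.40 = -295.76°; wrapped into (−180°, 180°]: 64.24°.
Δφ = -9.62 − 69.62 = -79.24°.
a = sin²(Δφ/2) + cos φ₁ · cos φ₂ · sin²(Δλ/2) = 0.503716.
c = 2·atan2(√a, √(1−a)) = 1.57823 rad → d = 6371·c ≈ 10054.90 km.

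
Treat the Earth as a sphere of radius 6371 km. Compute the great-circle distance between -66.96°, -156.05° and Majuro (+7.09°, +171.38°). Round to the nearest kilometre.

Δλ = 171.38 − -156.05 = 327.43°; wrapped into (−180°, 180°]: -32.57°.
Δφ = 7.09 − -66.96 = 74.05°.
a = sin²(Δφ/2) + cos φ₁ · cos φ₂ · sin²(Δλ/2) = 0.393140.
c = 2·atan2(√a, √(1−a)) = 1.35542 rad → d = 6371·c ≈ 8635.35 km.

8635 km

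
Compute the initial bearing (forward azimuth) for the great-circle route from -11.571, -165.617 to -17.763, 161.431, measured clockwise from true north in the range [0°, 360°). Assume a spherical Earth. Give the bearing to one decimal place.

255.0°

Δλ = 161.431 − -165.617 = 327.048°; wrapped into (−180°, 180°]: -32.952°.
θ = atan2( sin Δλ · cos φ₂ , cos φ₁ · sin φ₂ − sin φ₁ · cos φ₂ · cos Δλ )
  = atan2(-0.51800, -0.13859) = -104.978° → normalised to [0°, 360°): 255.022°.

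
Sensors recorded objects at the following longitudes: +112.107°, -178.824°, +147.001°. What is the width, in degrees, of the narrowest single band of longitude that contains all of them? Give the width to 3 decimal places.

69.069°

Sort the longitudes: -178.824°, +112.107°, +147.001°.
Eastward gaps between consecutive values (wrapping around): 290.931°, 34.894°, 34.175°.
Largest gap = 290.931° ⇒ minimal covering band is its complement: 360° − 290.931° = 69.069°.
Band runs from +112.107° eastward to -178.824°, crossing the antimeridian.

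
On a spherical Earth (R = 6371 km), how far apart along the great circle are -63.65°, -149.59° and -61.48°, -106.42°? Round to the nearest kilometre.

2182 km

Δλ = -106.42 − -149.59 = 43.17°.
Δφ = -61.48 − -63.65 = 2.17°.
a = sin²(Δφ/2) + cos φ₁ · cos φ₂ · sin²(Δλ/2) = 0.029040.
c = 2·atan2(√a, √(1−a)) = 0.34249 rad → d = 6371·c ≈ 2182.02 km.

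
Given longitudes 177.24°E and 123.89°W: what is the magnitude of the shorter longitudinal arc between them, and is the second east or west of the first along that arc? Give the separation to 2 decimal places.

58.87° east

Raw difference: -123.89 − 177.24 = -301.13°.
Normalise into (−180°, 180°]: -301.13° + 360° = 58.87°.
Positive ⇒ the second point lies to the east; separation 58.87°.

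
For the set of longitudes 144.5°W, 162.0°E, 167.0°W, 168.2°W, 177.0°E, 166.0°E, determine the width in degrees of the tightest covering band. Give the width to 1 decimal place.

Sort the longitudes: -168.2°, -167.0°, -144.5°, +162.0°, +166.0°, +177.0°.
Eastward gaps between consecutive values (wrapping around): 1.2°, 22.5°, 306.5°, 4.0°, 11.0°, 14.8°.
Largest gap = 306.5° ⇒ minimal covering band is its complement: 360° − 306.5° = 53.5°.
Band runs from +162.0° eastward to -144.5°, crossing the antimeridian.

53.5°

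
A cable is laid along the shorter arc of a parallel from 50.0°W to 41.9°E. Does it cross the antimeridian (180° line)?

Signed shortest Δλ = ((41.9 − -50.0 + 180) mod 360) − 180 = 91.9°.
Going east by 91.9° from -50.0° reaches +41.9° without touching 180°.

No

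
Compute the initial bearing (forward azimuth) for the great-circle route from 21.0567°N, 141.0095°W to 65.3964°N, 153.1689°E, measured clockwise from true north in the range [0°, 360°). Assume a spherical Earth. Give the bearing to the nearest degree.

Δλ = 153.1689 − -141.0095 = 294.1784°; wrapped into (−180°, 180°]: -65.8216°.
θ = atan2( sin Δλ · cos φ₂ , cos φ₁ · sin φ₂ − sin φ₁ · cos φ₂ · cos Δλ )
  = atan2(-0.37981, 0.78723) = -25.756° → normalised to [0°, 360°): 334.244°.

334°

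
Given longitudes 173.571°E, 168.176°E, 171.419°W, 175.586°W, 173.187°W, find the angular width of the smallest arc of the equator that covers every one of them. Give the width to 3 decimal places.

Sort the longitudes: -175.586°, -173.187°, -171.419°, +168.176°, +173.571°.
Eastward gaps between consecutive values (wrapping around): 2.399°, 1.768°, 339.595°, 5.395°, 10.843°.
Largest gap = 339.595° ⇒ minimal covering band is its complement: 360° − 339.595° = 20.405°.
Band runs from +168.176° eastward to -171.419°, crossing the antimeridian.

20.405°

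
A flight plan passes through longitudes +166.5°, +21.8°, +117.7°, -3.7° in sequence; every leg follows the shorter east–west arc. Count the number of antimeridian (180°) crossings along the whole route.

Leg 1: +166.5° → +21.8°, shortest Δλ = -144.7° (west) — does not cross 180°.
Leg 2: +21.8° → +117.7°, shortest Δλ = 95.9° (east) — does not cross 180°.
Leg 3: +117.7° → -3.7°, shortest Δλ = -121.4° (west) — does not cross 180°.
Total crossings: 0.

0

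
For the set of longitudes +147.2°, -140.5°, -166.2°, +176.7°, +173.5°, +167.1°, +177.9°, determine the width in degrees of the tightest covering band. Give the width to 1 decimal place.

Sort the longitudes: -166.2°, -140.5°, +147.2°, +167.1°, +173.5°, +176.7°, +177.9°.
Eastward gaps between consecutive values (wrapping around): 25.7°, 287.7°, 19.9°, 6.4°, 3.2°, 1.2°, 15.9°.
Largest gap = 287.7° ⇒ minimal covering band is its complement: 360° − 287.7° = 72.3°.
Band runs from +147.2° eastward to -140.5°, crossing the antimeridian.

72.3°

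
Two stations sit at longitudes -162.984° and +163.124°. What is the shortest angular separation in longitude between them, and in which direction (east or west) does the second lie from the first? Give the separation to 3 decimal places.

Raw difference: 163.124 − -162.984 = 326.108°.
Normalise into (−180°, 180°]: 326.108° − 360° = -33.892°.
Negative ⇒ the second point lies to the west; separation 33.892°.

33.892° west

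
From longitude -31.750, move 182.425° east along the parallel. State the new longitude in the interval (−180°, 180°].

+150.675°

Start at -31.750°; shift +182.425° → +150.675°.
+150.675° already lies in (−180°, 180°].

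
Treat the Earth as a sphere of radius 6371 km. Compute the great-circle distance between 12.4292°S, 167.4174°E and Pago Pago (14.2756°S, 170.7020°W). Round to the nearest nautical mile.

1283 nmi

Δλ = -170.7020 − 167.4174 = -338.1194°; wrapped into (−180°, 180°]: 21.8806°.
Δφ = -14.2756 − -12.4292 = -1.8464°.
a = sin²(Δφ/2) + cos φ₁ · cos φ₂ · sin²(Δλ/2) = 0.034348.
c = 2·atan2(√a, √(1−a)) = 0.37282 rad → d = 6371·c ≈ 2375.23 km ≈ 1282.52 nmi.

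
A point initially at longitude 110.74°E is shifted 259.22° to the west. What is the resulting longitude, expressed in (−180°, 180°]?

Start at +110.74°; shift −259.22° → -148.48°.
-148.48° already lies in (−180°, 180°].

148.48°W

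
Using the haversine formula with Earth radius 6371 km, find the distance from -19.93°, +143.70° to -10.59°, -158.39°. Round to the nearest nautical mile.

3386 nmi

Δλ = -158.39 − 143.70 = -302.09°; wrapped into (−180°, 180°]: 57.91°.
Δφ = -10.59 − -19.93 = 9.34°.
a = sin²(Δφ/2) + cos φ₁ · cos φ₂ · sin²(Δλ/2) = 0.223214.
c = 2·atan2(√a, √(1−a)) = 0.98415 rad → d = 6371·c ≈ 6270.01 km ≈ 3385.53 nmi.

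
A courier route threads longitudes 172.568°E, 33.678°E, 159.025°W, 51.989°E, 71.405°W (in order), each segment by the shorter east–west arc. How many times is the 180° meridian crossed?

2

Leg 1: +172.568° → +33.678°, shortest Δλ = -138.89° (west) — does not cross 180°.
Leg 2: +33.678° → -159.025°, shortest Δλ = 167.297° (east) — crosses 180°.
Leg 3: -159.025° → +51.989°, shortest Δλ = -148.986° (west) — crosses 180°.
Leg 4: +51.989° → -71.405°, shortest Δλ = -123.394° (west) — does not cross 180°.
Total crossings: 2.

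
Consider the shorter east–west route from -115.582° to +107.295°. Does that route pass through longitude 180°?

Naïve |107.295 − -115.582| = 222.877° > 180°, so the shorter arc goes the other way round — across 180°.
Signed shortest Δλ = ((107.295 − -115.582 + 180) mod 360) − 180 = -137.123°.
Going west by 137.123° from -115.582° passes through 180° before reaching +107.295°.

Yes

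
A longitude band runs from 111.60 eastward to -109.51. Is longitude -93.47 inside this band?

No

Band width going east from +111.60° to -109.51°: ((-109.51 − 111.60) mod 360) = 138.89°.
Offset of -93.47° east of the west edge: ((-93.47 − 111.60) mod 360) = 154.93°.
154.93° > 138.89° ⇒ outside.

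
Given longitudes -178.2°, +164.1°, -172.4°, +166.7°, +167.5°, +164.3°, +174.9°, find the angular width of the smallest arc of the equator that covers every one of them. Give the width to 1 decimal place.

Sort the longitudes: -178.2°, -172.4°, +164.1°, +164.3°, +166.7°, +167.5°, +174.9°.
Eastward gaps between consecutive values (wrapping around): 5.8°, 336.5°, 0.2°, 2.4°, 0.8°, 7.4°, 6.9°.
Largest gap = 336.5° ⇒ minimal covering band is its complement: 360° − 336.5° = 23.5°.
Band runs from +164.1° eastward to -172.4°, crossing the antimeridian.

23.5°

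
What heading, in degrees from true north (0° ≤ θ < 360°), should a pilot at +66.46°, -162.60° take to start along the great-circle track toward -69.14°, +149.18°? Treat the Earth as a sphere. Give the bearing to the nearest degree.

Δλ = 149.18 − -162.60 = 311.78°; wrapped into (−180°, 180°]: -48.22°.
θ = atan2( sin Δλ · cos φ₂ , cos φ₁ · sin φ₂ − sin φ₁ · cos φ₂ · cos Δλ )
  = atan2(-0.26554, -0.59072) = -155.795° → normalised to [0°, 360°): 204.205°.

204°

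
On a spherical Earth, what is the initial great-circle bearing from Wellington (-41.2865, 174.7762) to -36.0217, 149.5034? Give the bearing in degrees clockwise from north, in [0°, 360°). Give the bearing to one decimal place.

Δλ = 149.5034 − 174.7762 = -25.2728°.
θ = atan2( sin Δλ · cos φ₂ , cos φ₁ · sin φ₂ − sin φ₁ · cos φ₂ · cos Δλ )
  = atan2(-0.34530, 0.04068) = -83.281° → normalised to [0°, 360°): 276.719°.

276.7°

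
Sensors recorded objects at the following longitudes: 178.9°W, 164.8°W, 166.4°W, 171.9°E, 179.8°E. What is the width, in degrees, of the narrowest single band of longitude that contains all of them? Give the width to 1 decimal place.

Sort the longitudes: -178.9°, -166.4°, -164.8°, +171.9°, +179.8°.
Eastward gaps between consecutive values (wrapping around): 12.5°, 1.6°, 336.7°, 7.9°, 1.3°.
Largest gap = 336.7° ⇒ minimal covering band is its complement: 360° − 336.7° = 23.3°.
Band runs from +171.9° eastward to -164.8°, crossing the antimeridian.

23.3°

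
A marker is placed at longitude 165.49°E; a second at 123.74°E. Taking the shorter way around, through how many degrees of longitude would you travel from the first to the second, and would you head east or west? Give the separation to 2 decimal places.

Raw difference: 123.74 − 165.49 = -41.75°.
Normalise into (−180°, 180°]: -41.75° stays -41.75°.
Negative ⇒ the second point lies to the west; separation 41.75°.

41.75° west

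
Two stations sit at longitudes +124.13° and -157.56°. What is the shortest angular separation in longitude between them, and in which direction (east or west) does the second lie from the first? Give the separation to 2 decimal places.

Raw difference: -157.56 − 124.13 = -281.69°.
Normalise into (−180°, 180°]: -281.69° + 360° = 78.31°.
Positive ⇒ the second point lies to the east; separation 78.31°.

78.31° east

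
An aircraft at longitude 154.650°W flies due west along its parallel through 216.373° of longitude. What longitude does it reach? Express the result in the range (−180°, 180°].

11.023°W

Start at -154.650°; shift −216.373° → -371.023°.
-371.023° lies outside (−180°, 180°]; add 360° → -11.023°.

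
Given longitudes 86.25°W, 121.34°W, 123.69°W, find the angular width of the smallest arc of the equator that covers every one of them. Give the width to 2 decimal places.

Sort the longitudes: -123.69°, -121.34°, -86.25°.
Eastward gaps between consecutive values (wrapping around): 2.35°, 35.09°, 322.56°.
Largest gap = 322.56° ⇒ minimal covering band is its complement: 360° − 322.56° = 37.44°.
Band runs from -123.69° eastward to -86.25°.

37.44°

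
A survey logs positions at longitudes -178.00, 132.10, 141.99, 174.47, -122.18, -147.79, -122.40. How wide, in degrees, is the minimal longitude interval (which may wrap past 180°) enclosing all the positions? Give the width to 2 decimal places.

105.72°

Sort the longitudes: -178.00°, -147.79°, -122.40°, -122.18°, +132.10°, +141.99°, +174.47°.
Eastward gaps between consecutive values (wrapping around): 30.21°, 25.39°, 0.22°, 254.28°, 9.89°, 32.48°, 7.53°.
Largest gap = 254.28° ⇒ minimal covering band is its complement: 360° − 254.28° = 105.72°.
Band runs from +132.10° eastward to -122.18°, crossing the antimeridian.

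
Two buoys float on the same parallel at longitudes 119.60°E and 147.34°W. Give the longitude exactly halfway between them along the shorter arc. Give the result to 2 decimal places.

166.13°E

Signed shortest Δλ from +119.60° to -147.34° is +93.06°.
Midpoint longitude = +119.60° + (+93.06°)/2 = +119.60° + 46.53° = +166.13°.
(The naïve average (+119.60 + -147.34)/2 = -13.87° is on the wrong side of the globe.)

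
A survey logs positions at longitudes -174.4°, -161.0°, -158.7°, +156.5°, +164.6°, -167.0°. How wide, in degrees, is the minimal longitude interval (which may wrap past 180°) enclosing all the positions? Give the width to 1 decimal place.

44.8°

Sort the longitudes: -174.4°, -167.0°, -161.0°, -158.7°, +156.5°, +164.6°.
Eastward gaps between consecutive values (wrapping around): 7.4°, 6.0°, 2.3°, 315.2°, 8.1°, 21.0°.
Largest gap = 315.2° ⇒ minimal covering band is its complement: 360° − 315.2° = 44.8°.
Band runs from +156.5° eastward to -158.7°, crossing the antimeridian.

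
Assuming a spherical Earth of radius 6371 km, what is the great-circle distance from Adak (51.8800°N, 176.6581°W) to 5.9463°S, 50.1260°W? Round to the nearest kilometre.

Δλ = -50.1260 − -176.6581 = 126.5321°.
Δφ = -5.9463 − 51.8800 = -57.8263°.
a = sin²(Δφ/2) + cos φ₁ · cos φ₂ · sin²(Δλ/2) = 0.723496.
c = 2·atan2(√a, √(1−a)) = 2.03420 rad → d = 6371·c ≈ 12959.87 km.

12960 km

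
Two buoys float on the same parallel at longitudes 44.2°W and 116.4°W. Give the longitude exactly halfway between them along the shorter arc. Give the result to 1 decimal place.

80.3°W

Signed shortest Δλ from -44.2° to -116.4° is -72.2°.
Midpoint longitude = -44.2° + (-72.2°)/2 = -44.2° − 36.1° = -80.3°.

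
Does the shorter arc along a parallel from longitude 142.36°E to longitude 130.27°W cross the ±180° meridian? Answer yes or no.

Yes

Naïve |-130.27 − 142.36| = 272.63° > 180°, so the shorter arc goes the other way round — across 180°.
Signed shortest Δλ = ((-130.27 − 142.36 + 180) mod 360) − 180 = 87.37°.
Going east by 87.37° from +142.36° passes through 180° before reaching -130.27°.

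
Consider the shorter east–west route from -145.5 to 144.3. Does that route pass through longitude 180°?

Yes

Naïve |144.3 − -145.5| = 289.8° > 180°, so the shorter arc goes the other way round — across 180°.
Signed shortest Δλ = ((144.3 − -145.5 + 180) mod 360) − 180 = -70.2°.
Going west by 70.2° from -145.5° passes through 180° before reaching +144.3°.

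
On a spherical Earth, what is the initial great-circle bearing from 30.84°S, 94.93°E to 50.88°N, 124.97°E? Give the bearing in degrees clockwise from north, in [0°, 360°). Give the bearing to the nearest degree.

18°

Δλ = 124.97 − 94.93 = 30.04°.
θ = atan2( sin Δλ · cos φ₂ , cos φ₁ · sin φ₂ − sin φ₁ · cos φ₂ · cos Δλ )
  = atan2(0.31585, 0.94613) = 18.461° → normalised to [0°, 360°): 18.461°.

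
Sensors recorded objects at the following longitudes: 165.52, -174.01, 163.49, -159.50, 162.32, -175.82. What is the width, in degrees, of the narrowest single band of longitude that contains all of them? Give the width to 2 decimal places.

Sort the longitudes: -175.82°, -174.01°, -159.50°, +162.32°, +163.49°, +165.52°.
Eastward gaps between consecutive values (wrapping around): 1.81°, 14.51°, 321.82°, 1.17°, 2.03°, 18.66°.
Largest gap = 321.82° ⇒ minimal covering band is its complement: 360° − 321.82° = 38.18°.
Band runs from +162.32° eastward to -159.50°, crossing the antimeridian.

38.18°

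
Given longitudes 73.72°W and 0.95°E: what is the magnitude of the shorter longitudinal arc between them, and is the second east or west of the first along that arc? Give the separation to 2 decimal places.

Raw difference: 0.95 − -73.72 = 74.67°.
Normalise into (−180°, 180°]: 74.67° stays 74.67°.
Positive ⇒ the second point lies to the east; separation 74.67°.

74.67° east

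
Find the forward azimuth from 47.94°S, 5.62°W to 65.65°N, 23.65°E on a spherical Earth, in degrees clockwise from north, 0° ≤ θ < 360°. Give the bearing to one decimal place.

12.9°

Δλ = 23.65 − -5.62 = 29.27°.
θ = atan2( sin Δλ · cos φ₂ , cos φ₁ · sin φ₂ − sin φ₁ · cos φ₂ · cos Δλ )
  = atan2(0.20159, 0.87735) = 12.940° → normalised to [0°, 360°): 12.940°.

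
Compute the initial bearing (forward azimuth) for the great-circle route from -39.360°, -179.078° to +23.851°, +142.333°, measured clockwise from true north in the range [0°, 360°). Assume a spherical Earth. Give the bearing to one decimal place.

Δλ = 142.333 − -179.078 = 321.411°; wrapped into (−180°, 180°]: -38.589°.
θ = atan2( sin Δλ · cos φ₂ , cos φ₁ · sin φ₂ − sin φ₁ · cos φ₂ · cos Δλ )
  = atan2(-0.57046, 0.76602) = -36.676° → normalised to [0°, 360°): 323.324°.

323.3°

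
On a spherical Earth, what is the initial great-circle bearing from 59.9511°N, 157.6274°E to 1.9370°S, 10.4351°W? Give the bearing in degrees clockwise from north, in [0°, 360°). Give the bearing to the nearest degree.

Δλ = -10.4351 − 157.6274 = -168.0625°.
θ = atan2( sin Δλ · cos φ₂ , cos φ₁ · sin φ₂ − sin φ₁ · cos φ₂ · cos Δλ )
  = atan2(-0.20673, 0.82947) = -13.995° → normalised to [0°, 360°): 346.005°.

346°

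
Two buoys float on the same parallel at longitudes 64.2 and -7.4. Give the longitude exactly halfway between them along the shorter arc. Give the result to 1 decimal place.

Signed shortest Δλ from +64.2° to -7.4° is -71.6°.
Midpoint longitude = +64.2° + (-71.6°)/2 = +64.2° − 35.8° = +28.4°.

+28.4°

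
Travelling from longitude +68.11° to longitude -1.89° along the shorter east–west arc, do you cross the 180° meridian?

No

Signed shortest Δλ = ((-1.89 − 68.11 + 180) mod 360) − 180 = -70.0°.
Going west by 70.0° from +68.11° reaches -1.89° without touching 180°.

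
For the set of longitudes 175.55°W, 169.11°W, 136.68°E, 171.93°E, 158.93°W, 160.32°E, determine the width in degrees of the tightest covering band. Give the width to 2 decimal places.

64.39°

Sort the longitudes: -175.55°, -169.11°, -158.93°, +136.68°, +160.32°, +171.93°.
Eastward gaps between consecutive values (wrapping around): 6.44°, 10.18°, 295.61°, 23.64°, 11.61°, 12.52°.
Largest gap = 295.61° ⇒ minimal covering band is its complement: 360° − 295.61° = 64.39°.
Band runs from +136.68° eastward to -158.93°, crossing the antimeridian.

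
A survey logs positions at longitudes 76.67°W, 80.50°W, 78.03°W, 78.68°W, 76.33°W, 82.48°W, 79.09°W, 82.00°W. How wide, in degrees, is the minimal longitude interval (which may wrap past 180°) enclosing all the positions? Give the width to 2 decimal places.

Sort the longitudes: -82.48°, -82.00°, -80.50°, -79.09°, -78.68°, -78.03°, -76.67°, -76.33°.
Eastward gaps between consecutive values (wrapping around): 0.48°, 1.50°, 1.41°, 0.41°, 0.65°, 1.36°, 0.34°, 353.85°.
Largest gap = 353.85° ⇒ minimal covering band is its complement: 360° − 353.85° = 6.15°.
Band runs from -82.48° eastward to -76.33°.

6.15°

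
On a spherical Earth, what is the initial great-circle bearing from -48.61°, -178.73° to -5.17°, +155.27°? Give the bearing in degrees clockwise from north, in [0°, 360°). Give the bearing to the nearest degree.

Δλ = 155.27 − -178.73 = 334.00°; wrapped into (−180°, 180°]: -26.00°.
θ = atan2( sin Δλ · cos φ₂ , cos φ₁ · sin φ₂ − sin φ₁ · cos φ₂ · cos Δλ )
  = atan2(-0.43659, 0.61198) = -35.504° → normalised to [0°, 360°): 324.496°.

324°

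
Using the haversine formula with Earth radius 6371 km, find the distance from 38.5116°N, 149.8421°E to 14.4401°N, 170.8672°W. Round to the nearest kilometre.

4684 km

Δλ = -170.8672 − 149.8421 = -320.7093°; wrapped into (−180°, 180°]: 39.2907°.
Δφ = 14.4401 − 38.5116 = -24.0715°.
a = sin²(Δφ/2) + cos φ₁ · cos φ₂ · sin²(Δλ/2) = 0.129130.
c = 2·atan2(√a, √(1−a)) = 0.73514 rad → d = 6371·c ≈ 4683.55 km.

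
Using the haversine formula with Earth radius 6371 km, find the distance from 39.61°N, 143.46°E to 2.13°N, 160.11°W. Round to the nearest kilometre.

7038 km

Δλ = -160.11 − 143.46 = -303.57°; wrapped into (−180°, 180°]: 56.43°.
Δφ = 2.13 − 39.61 = -37.48°.
a = sin²(Δφ/2) + cos φ₁ · cos φ₂ · sin²(Δλ/2) = 0.275300.
c = 2·atan2(√a, √(1−a)) = 1.10470 rad → d = 6371·c ≈ 7038.06 km.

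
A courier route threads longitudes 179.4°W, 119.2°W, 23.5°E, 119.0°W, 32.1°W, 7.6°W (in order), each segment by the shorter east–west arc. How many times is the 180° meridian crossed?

0

Leg 1: -179.4° → -119.2°, shortest Δλ = 60.2° (east) — does not cross 180°.
Leg 2: -119.2° → +23.5°, shortest Δλ = 142.7° (east) — does not cross 180°.
Leg 3: +23.5° → -119.0°, shortest Δλ = -142.5° (west) — does not cross 180°.
Leg 4: -119.0° → -32.1°, shortest Δλ = 86.9° (east) — does not cross 180°.
Leg 5: -32.1° → -7.6°, shortest Δλ = 24.5° (east) — does not cross 180°.
Total crossings: 0.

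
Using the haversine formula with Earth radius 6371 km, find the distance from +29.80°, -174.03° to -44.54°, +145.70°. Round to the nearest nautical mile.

Δλ = 145.70 − -174.03 = 319.73°; wrapped into (−180°, 180°]: -40.27°.
Δφ = -44.54 − 29.80 = -74.34°.
a = sin²(Δφ/2) + cos φ₁ · cos φ₂ · sin²(Δλ/2) = 0.438327.
c = 2·atan2(√a, √(1−a)) = 1.44714 rad → d = 6371·c ≈ 9219.70 km ≈ 4978.24 nmi.

4978 nmi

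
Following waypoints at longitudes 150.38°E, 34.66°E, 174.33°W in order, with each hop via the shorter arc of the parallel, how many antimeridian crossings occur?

1

Leg 1: +150.38° → +34.66°, shortest Δλ = -115.72° (west) — does not cross 180°.
Leg 2: +34.66° → -174.33°, shortest Δλ = 151.01° (east) — crosses 180°.
Total crossings: 1.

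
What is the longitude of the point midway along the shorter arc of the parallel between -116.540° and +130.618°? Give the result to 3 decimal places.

Signed shortest Δλ from -116.540° to +130.618° is -112.842°.
Midpoint longitude = -116.540° + (-112.842°)/2 = -116.540° − 56.421° = -172.961°.
(The naïve average (-116.540 + +130.618)/2 = 7.039° is on the wrong side of the globe.)

-172.961°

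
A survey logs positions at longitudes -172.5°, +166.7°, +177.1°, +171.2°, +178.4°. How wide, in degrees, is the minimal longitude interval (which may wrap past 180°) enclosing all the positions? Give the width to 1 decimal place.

Sort the longitudes: -172.5°, +166.7°, +171.2°, +177.1°, +178.4°.
Eastward gaps between consecutive values (wrapping around): 339.2°, 4.5°, 5.9°, 1.3°, 9.1°.
Largest gap = 339.2° ⇒ minimal covering band is its complement: 360° − 339.2° = 20.8°.
Band runs from +166.7° eastward to -172.5°, crossing the antimeridian.

20.8°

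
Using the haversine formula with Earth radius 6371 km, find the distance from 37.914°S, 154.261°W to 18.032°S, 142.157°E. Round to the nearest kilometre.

Δλ = 142.157 − -154.261 = 296.418°; wrapped into (−180°, 180°]: -63.582°.
Δφ = -18.032 − -37.914 = 19.882°.
a = sin²(Δφ/2) + cos φ₁ · cos φ₂ · sin²(Δλ/2) = 0.238010.
c = 2·atan2(√a, √(1−a)) = 1.01928 rad → d = 6371·c ≈ 6493.83 km.

6494 km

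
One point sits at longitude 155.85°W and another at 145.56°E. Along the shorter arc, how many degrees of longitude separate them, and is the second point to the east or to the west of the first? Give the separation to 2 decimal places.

Raw difference: 145.56 − -155.85 = 301.41°.
Normalise into (−180°, 180°]: 301.41° − 360° = -58.59°.
Negative ⇒ the second point lies to the west; separation 58.59°.

58.59° west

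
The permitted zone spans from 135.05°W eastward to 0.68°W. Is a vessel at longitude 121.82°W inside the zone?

Band width going east from -135.05° to -0.68°: ((-0.68 − -135.05) mod 360) = 134.37°.
Offset of -121.82° east of the west edge: ((-121.82 − -135.05) mod 360) = 13.23°.
13.23° ≤ 134.37° ⇒ inside.

Yes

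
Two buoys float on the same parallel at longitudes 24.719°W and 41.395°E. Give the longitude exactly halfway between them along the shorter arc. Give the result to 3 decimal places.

8.338°E

Signed shortest Δλ from -24.719° to +41.395° is +66.114°.
Midpoint longitude = -24.719° + (+66.114°)/2 = -24.719° + 33.057° = +8.338°.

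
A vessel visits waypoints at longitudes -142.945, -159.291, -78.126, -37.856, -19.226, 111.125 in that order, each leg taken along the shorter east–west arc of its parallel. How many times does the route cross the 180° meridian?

0

Leg 1: -142.945° → -159.291°, shortest Δλ = -16.346° (west) — does not cross 180°.
Leg 2: -159.291° → -78.126°, shortest Δλ = 81.165° (east) — does not cross 180°.
Leg 3: -78.126° → -37.856°, shortest Δλ = 40.27° (east) — does not cross 180°.
Leg 4: -37.856° → -19.226°, shortest Δλ = 18.63° (east) — does not cross 180°.
Leg 5: -19.226° → +111.125°, shortest Δλ = 130.351° (east) — does not cross 180°.
Total crossings: 0.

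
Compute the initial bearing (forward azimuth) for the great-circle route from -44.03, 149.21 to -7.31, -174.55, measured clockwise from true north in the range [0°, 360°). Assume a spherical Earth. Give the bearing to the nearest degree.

Δλ = -174.55 − 149.21 = -323.76°; wrapped into (−180°, 180°]: 36.24°.
θ = atan2( sin Δλ · cos φ₂ , cos φ₁ · sin φ₂ − sin φ₁ · cos φ₂ · cos Δλ )
  = atan2(0.58636, 0.46454) = 51.612° → normalised to [0°, 360°): 51.612°.

52°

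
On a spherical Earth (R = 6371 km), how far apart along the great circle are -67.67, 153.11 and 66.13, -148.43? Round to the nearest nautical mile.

8403 nmi

Δλ = -148.43 − 153.11 = -301.54°; wrapped into (−180°, 180°]: 58.46°.
Δφ = 66.13 − -67.67 = 133.80°.
a = sin²(Δφ/2) + cos φ₁ · cos φ₂ · sin²(Δλ/2) = 0.882733.
c = 2·atan2(√a, √(1−a)) = 2.44256 rad → d = 6371·c ≈ 15561.56 km ≈ 8402.57 nmi.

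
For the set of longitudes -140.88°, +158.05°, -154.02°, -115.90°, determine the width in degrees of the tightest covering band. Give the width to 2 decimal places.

Sort the longitudes: -154.02°, -140.88°, -115.90°, +158.05°.
Eastward gaps between consecutive values (wrapping around): 13.14°, 24.98°, 273.95°, 47.93°.
Largest gap = 273.95° ⇒ minimal covering band is its complement: 360° − 273.95° = 86.05°.
Band runs from +158.05° eastward to -115.90°, crossing the antimeridian.

86.05°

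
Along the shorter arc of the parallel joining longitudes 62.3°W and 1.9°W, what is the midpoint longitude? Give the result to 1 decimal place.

Signed shortest Δλ from -62.3° to -1.9° is +60.4°.
Midpoint longitude = -62.3° + (+60.4°)/2 = -62.3° + 30.2° = -32.1°.

32.1°W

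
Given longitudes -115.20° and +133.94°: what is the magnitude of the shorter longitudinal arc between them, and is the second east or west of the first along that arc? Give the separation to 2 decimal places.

110.86° west

Raw difference: 133.94 − -115.20 = 249.14°.
Normalise into (−180°, 180°]: 249.14° − 360° = -110.86°.
Negative ⇒ the second point lies to the west; separation 110.86°.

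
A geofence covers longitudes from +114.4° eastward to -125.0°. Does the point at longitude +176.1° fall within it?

Yes

Band width going east from +114.4° to -125.0°: ((-125.0 − 114.4) mod 360) = 120.6°.
Offset of +176.1° east of the west edge: ((176.1 − 114.4) mod 360) = 61.7°.
61.7° ≤ 120.6° ⇒ inside.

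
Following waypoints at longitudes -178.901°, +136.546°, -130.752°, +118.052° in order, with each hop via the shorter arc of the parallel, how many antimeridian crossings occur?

Leg 1: -178.901° → +136.546°, shortest Δλ = -44.553° (west) — crosses 180°.
Leg 2: +136.546° → -130.752°, shortest Δλ = 92.702° (east) — crosses 180°.
Leg 3: -130.752° → +118.052°, shortest Δλ = -111.196° (west) — crosses 180°.
Total crossings: 3.

3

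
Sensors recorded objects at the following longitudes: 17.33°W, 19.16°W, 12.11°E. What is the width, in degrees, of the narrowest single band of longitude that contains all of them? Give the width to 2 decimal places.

Sort the longitudes: -19.16°, -17.33°, +12.11°.
Eastward gaps between consecutive values (wrapping around): 1.83°, 29.44°, 328.73°.
Largest gap = 328.73° ⇒ minimal covering band is its complement: 360° − 328.73° = 31.27°.
Band runs from -19.16° eastward to +12.11°.

31.27°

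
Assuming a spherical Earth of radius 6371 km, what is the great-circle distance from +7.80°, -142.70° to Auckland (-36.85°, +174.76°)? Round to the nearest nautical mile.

3591 nmi

Δλ = 174.76 − -142.70 = 317.46°; wrapped into (−180°, 180°]: -42.54°.
Δφ = -36.85 − 7.80 = -44.65°.
a = sin²(Δφ/2) + cos φ₁ · cos φ₂ · sin²(Δλ/2) = 0.248624.
c = 2·atan2(√a, √(1−a)) = 1.04402 rad → d = 6371·c ≈ 6651.44 km ≈ 3591.49 nmi.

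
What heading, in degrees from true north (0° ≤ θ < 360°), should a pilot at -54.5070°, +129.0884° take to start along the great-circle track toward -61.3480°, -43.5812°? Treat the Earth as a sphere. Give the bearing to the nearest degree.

Δλ = -43.5812 − 129.0884 = -172.6696°.
θ = atan2( sin Δλ · cos φ₂ , cos φ₁ · sin φ₂ − sin φ₁ · cos φ₂ · cos Δλ )
  = atan2(-0.06118, -0.89671) = -176.097° → normalised to [0°, 360°): 183.903°.

184°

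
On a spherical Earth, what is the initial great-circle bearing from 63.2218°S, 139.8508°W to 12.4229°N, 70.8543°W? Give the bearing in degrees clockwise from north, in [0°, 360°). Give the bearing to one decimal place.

65.8°

Δλ = -70.8543 − -139.8508 = 68.9965°.
θ = atan2( sin Δλ · cos φ₂ , cos φ₁ · sin φ₂ − sin φ₁ · cos φ₂ · cos Δλ )
  = atan2(0.91170, 0.40942) = 65.817° → normalised to [0°, 360°): 65.817°.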